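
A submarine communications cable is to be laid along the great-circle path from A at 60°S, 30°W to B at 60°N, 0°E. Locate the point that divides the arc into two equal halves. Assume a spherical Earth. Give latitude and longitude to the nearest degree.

≈ 0°N, 15°W

Convert each endpoint to a unit vector on the sphere (x = cos φ cos λ, y = cos φ sin λ, z = sin φ).
The central angle between the endpoints is δ = arccos(p₁·p₂) ≈ 2.134 rad (122.2°).
Interpolate at f = 1/2 with slerp weights a = sin((1−f)δ)/sin δ ≈ 1.035, b = sin(fδ)/sin δ ≈ 1.035.
p = a·p₁ + b·p₂ ≈ (0.966, -0.259, 0.000); φ = arcsin(p_z) ≈ 0.00°, λ = atan2(p_y, p_x) ≈ -15.00°.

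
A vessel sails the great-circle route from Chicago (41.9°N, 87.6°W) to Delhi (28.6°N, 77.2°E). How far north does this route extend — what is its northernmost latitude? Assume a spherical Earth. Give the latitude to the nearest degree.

≈ 80°N

The great circle lies in the plane with unit normal n̂ = (p₁ × p₂)/|p₁ × p₂|.
Here n̂_z ≈ +0.180; the vertex latitude is φ_max = arccos|n̂_z| ≈ 79.6°.
Check via Clairaut: cos φ_max = |cos φ₁| · sin C = cos(41.9°)·sin(14.0°) ≈ 0.180, again giving ≈ 79.6°.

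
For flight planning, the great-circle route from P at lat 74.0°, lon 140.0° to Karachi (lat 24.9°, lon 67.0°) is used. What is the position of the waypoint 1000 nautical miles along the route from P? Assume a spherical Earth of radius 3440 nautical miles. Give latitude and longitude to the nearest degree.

Write both endpoints as unit vectors p₁, p₂ with components (cos φ cos λ, cos φ sin λ, sin φ).
The central angle between the endpoints is δ = arccos(p₁·p₂) ≈ 1.073 rad (61.5°). The total great-circle distance is δ·R ≈ 1.073 × 3440 ≈ 3690 nmi, so the target fraction is f = 1000/3690 ≈ 0.271.
Interpolate at f ≈ 0.271 with slerp weights a = sin((1−f)δ)/sin δ ≈ 0.802, b = sin(fδ)/sin δ ≈ 0.326.
p = a·p₁ + b·p₂ ≈ (-0.054, 0.415, 0.908); φ = arcsin(p_z) ≈ 65.29°, λ = atan2(p_y, p_x) ≈ 97.39°.

≈ lat 65°, lon 97°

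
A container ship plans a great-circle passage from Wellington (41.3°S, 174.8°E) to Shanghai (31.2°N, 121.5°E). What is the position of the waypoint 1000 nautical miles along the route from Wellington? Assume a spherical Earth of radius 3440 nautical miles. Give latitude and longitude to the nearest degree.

Convert each endpoint to a unit vector on the sphere (x = cos φ cos λ, y = cos φ sin λ, z = sin φ).
The central angle between the endpoints is δ = arccos(p₁·p₂) ≈ 1.529 rad (87.6°). The total great-circle distance is δ·R ≈ 1.529 × 3440 ≈ 5259 nmi, so the target fraction is f = 1000/5259 ≈ 0.190.
Interpolate at f ≈ 0.190 with slerp weights a = sin((1−f)δ)/sin δ ≈ 0.946, b = sin(fδ)/sin δ ≈ 0.287.
p = a·p₁ + b·p₂ ≈ (-0.836, 0.274, -0.476); φ = arcsin(p_z) ≈ -28.41°, λ = atan2(p_y, p_x) ≈ 161.88°.

≈ 28°S, 162°E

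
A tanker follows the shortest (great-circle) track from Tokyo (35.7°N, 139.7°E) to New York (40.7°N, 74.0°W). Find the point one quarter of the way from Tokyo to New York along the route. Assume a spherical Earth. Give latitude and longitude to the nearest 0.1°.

From cos δ = sin φ₁ sin φ₂ + cos φ₁ cos φ₂ cos Δλ, the central angle is δ ≈ 1.703 rad (97.6°).
Interpolate at f = 1/4 with slerp weights a = sin((1−f)δ)/sin δ ≈ 0.966, b = sin(fδ)/sin δ ≈ 0.417.
p = a·p₁ + b·p₂ ≈ (-0.511, 0.204, 0.835); φ = arcsin(p_z) ≈ 56.63°, λ = atan2(p_y, p_x) ≈ 158.28°.

≈ 56.6°N, 158.3°E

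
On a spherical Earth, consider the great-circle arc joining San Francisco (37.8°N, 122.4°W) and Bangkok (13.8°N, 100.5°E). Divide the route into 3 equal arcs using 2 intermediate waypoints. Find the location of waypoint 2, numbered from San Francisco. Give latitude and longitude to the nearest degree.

The haversine formula gives a central angle δ ≈ 2.000 rad (114.6°) between the endpoints.
Interpolate at f = 2/3 with slerp weights a = sin((1−f)δ)/sin δ ≈ 0.680, b = sin(fδ)/sin δ ≈ 1.069.
p = a·p₁ + b·p₂ ≈ (-0.477, 0.567, 0.672); φ = arcsin(p_z) ≈ 42.19°, λ = atan2(p_y, p_x) ≈ 130.08°.

≈ 42°N, 130°E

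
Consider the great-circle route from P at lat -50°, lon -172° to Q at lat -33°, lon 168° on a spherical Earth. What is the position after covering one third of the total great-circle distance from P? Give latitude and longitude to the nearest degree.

The haversine formula gives a central angle δ ≈ 0.393 rad (22.5°) between the endpoints.
Interpolate at f = 1/3 with slerp weights a = sin((1−f)δ)/sin δ ≈ 0.676, b = sin(fδ)/sin δ ≈ 0.341.
p = a·p₁ + b·p₂ ≈ (-0.710, -0.001, -0.704); φ = arcsin(p_z) ≈ -44.74°, λ = atan2(p_y, p_x) ≈ -179.92°.

≈ lat -45°, lon 180°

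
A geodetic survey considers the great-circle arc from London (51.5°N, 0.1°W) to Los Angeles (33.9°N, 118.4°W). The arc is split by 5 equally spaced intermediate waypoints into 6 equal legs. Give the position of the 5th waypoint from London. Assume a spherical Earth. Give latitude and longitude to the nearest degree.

≈ (44°N, 108°W)

The haversine formula gives a central angle δ ≈ 1.378 rad (79.0°) between the endpoints.
Interpolate at f = 5/6 with slerp weights a = sin((1−f)δ)/sin δ ≈ 0.232, b = sin(fδ)/sin δ ≈ 0.929.
p = a·p₁ + b·p₂ ≈ (-0.222, -0.679, 0.700); φ = arcsin(p_z) ≈ 44.42°, λ = atan2(p_y, p_x) ≈ -108.15°.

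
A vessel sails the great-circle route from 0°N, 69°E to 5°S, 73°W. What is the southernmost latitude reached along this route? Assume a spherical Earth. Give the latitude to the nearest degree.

The great circle lies in the plane with unit normal n̂ = (p₁ × p₂)/|p₁ × p₂|.
Here n̂_z ≈ -0.990; the vertex latitude is φ_max = arccos|n̂_z| ≈ 8.1°.
Check via Clairaut: cos φ_max = |cos φ₁| · sin C = cos(0.0°)·sin(98.1°) ≈ 0.990, again giving ≈ 8.1°.

≈ 8°S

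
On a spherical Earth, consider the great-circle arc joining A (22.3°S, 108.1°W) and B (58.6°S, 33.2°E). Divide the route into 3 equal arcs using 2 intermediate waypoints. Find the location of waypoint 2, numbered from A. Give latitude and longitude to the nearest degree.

Write both endpoints as unit vectors p₁, p₂ with components (cos φ cos λ, cos φ sin λ, sin φ).
The central angle between the endpoints is δ = arccos(p₁·p₂) ≈ 1.623 rad (93.0°).
Interpolate at f = 2/3 with slerp weights a = sin((1−f)δ)/sin δ ≈ 0.516, b = sin(fδ)/sin δ ≈ 0.884.
p = a·p₁ + b·p₂ ≈ (0.237, -0.201, -0.950); φ = arcsin(p_z) ≈ -71.87°, λ = atan2(p_y, p_x) ≈ -40.32°.

≈ (72°S, 40°W)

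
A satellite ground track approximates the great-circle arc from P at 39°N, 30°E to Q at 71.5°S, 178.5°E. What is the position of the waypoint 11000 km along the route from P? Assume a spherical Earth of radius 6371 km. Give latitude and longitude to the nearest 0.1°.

≈ 56.6°S, 60.2°E

Convert each endpoint to a unit vector on the sphere (x = cos φ cos λ, y = cos φ sin λ, z = sin φ).
The central angle between the endpoints is δ = arccos(p₁·p₂) ≈ 2.510 rad (143.8°). The total great-circle distance is δ·R ≈ 2.510 × 6371 ≈ 15991 km, so the target fraction is f = 11000/15991 ≈ 0.688.
Interpolate at f ≈ 0.688 with slerp weights a = sin((1−f)δ)/sin δ ≈ 1.195, b = sin(fδ)/sin δ ≈ 1.673.
p = a·p₁ + b·p₂ ≈ (0.274, 0.478, -0.834); φ = arcsin(p_z) ≈ -56.56°, λ = atan2(p_y, p_x) ≈ 60.22°.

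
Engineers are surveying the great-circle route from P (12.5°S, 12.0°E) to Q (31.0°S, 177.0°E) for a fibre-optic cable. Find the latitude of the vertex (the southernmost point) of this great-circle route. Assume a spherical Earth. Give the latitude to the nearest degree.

The great circle lies in the plane with unit normal n̂ = (p₁ × p₂)/|p₁ × p₂|.
Here n̂_z ≈ +0.302; the vertex latitude is φ_max = arccos|n̂_z| ≈ 72.4°.

≈ 72°S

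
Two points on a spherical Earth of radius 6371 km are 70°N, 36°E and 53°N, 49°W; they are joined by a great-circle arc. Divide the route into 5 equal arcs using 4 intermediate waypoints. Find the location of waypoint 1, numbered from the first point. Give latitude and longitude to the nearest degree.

Write both endpoints as unit vectors p₁, p₂ with components (cos φ cos λ, cos φ sin λ, sin φ).
The central angle between the endpoints is δ = arccos(p₁·p₂) ≈ 0.694 rad (39.8°).
Interpolate at f = 1/5 with slerp weights a = sin((1−f)δ)/sin δ ≈ 0.824, b = sin(fδ)/sin δ ≈ 0.216.
p = a·p₁ + b·p₂ ≈ (0.313, 0.067, 0.947); φ = arcsin(p_z) ≈ 71.30°, λ = atan2(p_y, p_x) ≈ 12.14°.

≈ 71°N, 12°E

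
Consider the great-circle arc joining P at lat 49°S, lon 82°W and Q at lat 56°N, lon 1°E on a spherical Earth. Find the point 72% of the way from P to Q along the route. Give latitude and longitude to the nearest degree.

≈ lat 29°N, lon 31°W

Write both endpoints as unit vectors p₁, p₂ with components (cos φ cos λ, cos φ sin λ, sin φ).
The central angle between the endpoints is δ = arccos(p₁·p₂) ≈ 2.191 rad (125.5°).
Interpolate at f = 0.72 with slerp weights a = sin((1−f)δ)/sin δ ≈ 0.707, b = sin(fδ)/sin δ ≈ 1.229.
p = a·p₁ + b·p₂ ≈ (0.751, -0.447, 0.485); φ = arcsin(p_z) ≈ 29.00°, λ = atan2(p_y, p_x) ≈ -30.77°.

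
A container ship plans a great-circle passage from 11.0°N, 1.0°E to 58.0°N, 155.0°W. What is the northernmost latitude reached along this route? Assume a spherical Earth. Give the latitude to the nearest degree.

The great circle lies in the plane with unit normal n̂ = (p₁ × p₂)/|p₁ × p₂|.
Here n̂_z ≈ -0.223; the vertex latitude is φ_max = arccos|n̂_z| ≈ 77.1°.
Check via Clairaut: cos φ_max = |cos φ₁| · sin C = cos(11.0°)·sin(13.1°) ≈ 0.223, again giving ≈ 77.1°.

≈ 77°N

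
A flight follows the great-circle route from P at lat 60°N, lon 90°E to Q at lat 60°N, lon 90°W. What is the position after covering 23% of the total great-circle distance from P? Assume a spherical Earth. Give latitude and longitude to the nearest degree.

Write both endpoints as unit vectors p₁, p₂ with components (cos φ cos λ, cos φ sin λ, sin φ).
The central angle between the endpoints is δ = arccos(p₁·p₂) ≈ 1.047 rad (60.0°).
Interpolate at f = 0.23 with slerp weights a = sin((1−f)δ)/sin δ ≈ 0.833, b = sin(fδ)/sin δ ≈ 0.275.
p = a·p₁ + b·p₂ ≈ (0.000, 0.279, 0.960); φ = arcsin(p_z) ≈ 73.80°, λ = atan2(p_y, p_x) ≈ 90.00°.

≈ lat 74°N, lon 90°E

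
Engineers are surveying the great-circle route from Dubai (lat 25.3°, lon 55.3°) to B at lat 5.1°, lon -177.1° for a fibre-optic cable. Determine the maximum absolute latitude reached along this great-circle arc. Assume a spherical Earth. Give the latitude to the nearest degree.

The great circle lies in the plane with unit normal n̂ = (p₁ × p₂)/|p₁ × p₂|.
Here n̂_z ≈ +0.830; the vertex latitude is φ_max = arccos|n̂_z| ≈ 33.9°.
Check via Clairaut: cos φ_max = |cos φ₁| · sin C = cos(25.3°)·sin(66.7°) ≈ 0.830, again giving ≈ 33.9°.

≈ 34°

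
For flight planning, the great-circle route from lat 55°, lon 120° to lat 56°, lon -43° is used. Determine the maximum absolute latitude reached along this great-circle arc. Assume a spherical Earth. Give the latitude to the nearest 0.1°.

≈ 84.2°

The great circle lies in the plane with unit normal n̂ = (p₁ × p₂)/|p₁ × p₂|.
Here n̂_z ≈ -0.101; the vertex latitude is φ_max = arccos|n̂_z| ≈ 84.2°.
Check via Clairaut: cos φ_max = |cos φ₁| · sin C = cos(55.0°)·sin(10.1°) ≈ 0.101, again giving ≈ 84.2°.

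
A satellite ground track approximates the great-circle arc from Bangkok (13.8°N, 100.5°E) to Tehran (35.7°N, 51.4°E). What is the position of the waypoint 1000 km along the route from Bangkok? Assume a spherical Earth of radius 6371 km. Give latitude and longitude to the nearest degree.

≈ (19°N, 93°E)

Convert each endpoint to a unit vector on the sphere (x = cos φ cos λ, y = cos φ sin λ, z = sin φ).
The central angle between the endpoints is δ = arccos(p₁·p₂) ≈ 0.856 rad (49.0°). The total great-circle distance is δ·R ≈ 0.856 × 6371 ≈ 5453 km, so the target fraction is f = 1000/5453 ≈ 0.183.
Interpolate at f ≈ 0.183 with slerp weights a = sin((1−f)δ)/sin δ ≈ 0.852, b = sin(fδ)/sin δ ≈ 0.207.
p = a·p₁ + b·p₂ ≈ (-0.046, 0.945, 0.324); φ = arcsin(p_z) ≈ 18.91°, λ = atan2(p_y, p_x) ≈ 92.78°.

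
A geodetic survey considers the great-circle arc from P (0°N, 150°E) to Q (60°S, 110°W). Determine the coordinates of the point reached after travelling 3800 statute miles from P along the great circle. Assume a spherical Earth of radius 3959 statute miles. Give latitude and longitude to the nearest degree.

≈ (45°S, 175°W)

From cos δ = sin φ₁ sin φ₂ + cos φ₁ cos φ₂ cos Δλ, the central angle is δ ≈ 1.658 rad (95.0°). The total great-circle distance is δ·R ≈ 1.658 × 3959 ≈ 6563 mi, so the target fraction is f = 3800/6563 ≈ 0.579.
Interpolate at f ≈ 0.579 with slerp weights a = sin((1−f)δ)/sin δ ≈ 0.645, b = sin(fδ)/sin δ ≈ 0.822.
p = a·p₁ + b·p₂ ≈ (-0.699, -0.064, -0.712); φ = arcsin(p_z) ≈ -45.40°, λ = atan2(p_y, p_x) ≈ -174.79°.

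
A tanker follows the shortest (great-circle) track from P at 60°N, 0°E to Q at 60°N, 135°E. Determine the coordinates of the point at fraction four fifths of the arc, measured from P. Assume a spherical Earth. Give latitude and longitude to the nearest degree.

The haversine formula gives a central angle δ ≈ 0.960 rad (55.0°) between the endpoints.
Interpolate at f = 4/5 with slerp weights a = sin((1−f)δ)/sin δ ≈ 0.233, b = sin(fδ)/sin δ ≈ 0.848.
p = a·p₁ + b·p₂ ≈ (-0.183, 0.300, 0.936); φ = arcsin(p_z) ≈ 69.42°, λ = atan2(p_y, p_x) ≈ 121.45°.

≈ 69°N, 121°E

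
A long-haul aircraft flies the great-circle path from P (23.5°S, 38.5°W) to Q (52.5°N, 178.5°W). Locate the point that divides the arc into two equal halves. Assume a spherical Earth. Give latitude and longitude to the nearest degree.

Convert each endpoint to a unit vector on the sphere (x = cos φ cos λ, y = cos φ sin λ, z = sin φ).
The central angle between the endpoints is δ = arccos(p₁·p₂) ≈ 2.410 rad (138.1°).
Interpolate at f = 1/2 with slerp weights a = sin((1−f)δ)/sin δ ≈ 1.398, b = sin(fδ)/sin δ ≈ 1.398.
p = a·p₁ + b·p₂ ≈ (0.153, -0.820, 0.551); φ = arcsin(p_z) ≈ 33.47°, λ = atan2(p_y, p_x) ≈ -79.46°.

≈ (33°N, 79°W)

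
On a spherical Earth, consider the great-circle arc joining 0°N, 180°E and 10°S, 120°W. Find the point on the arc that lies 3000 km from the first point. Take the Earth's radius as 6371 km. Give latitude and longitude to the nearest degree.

≈ 5°S, 153°W

The haversine formula gives a central angle δ ≈ 1.056 rad (60.5°) between the endpoints. The total great-circle distance is δ·R ≈ 1.056 × 6371 ≈ 6727 km, so the target fraction is f = 3000/6727 ≈ 0.446.
Interpolate at f ≈ 0.446 with slerp weights a = sin((1−f)δ)/sin δ ≈ 0.635, b = sin(fδ)/sin δ ≈ 0.521.
p = a·p₁ + b·p₂ ≈ (-0.891, -0.445, -0.091); φ = arcsin(p_z) ≈ -5.19°, λ = atan2(p_y, p_x) ≈ -153.49°.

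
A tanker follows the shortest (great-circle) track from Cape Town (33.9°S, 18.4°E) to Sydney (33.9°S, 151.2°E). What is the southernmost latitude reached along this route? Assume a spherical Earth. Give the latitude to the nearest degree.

The great circle lies in the plane with unit normal n̂ = (p₁ × p₂)/|p₁ × p₂|.
Here n̂_z ≈ +0.512; the vertex latitude is φ_max = arccos|n̂_z| ≈ 59.2°.
Check via Clairaut: cos φ_max = |cos φ₁| · sin C = cos(33.9°)·sin(141.9°) ≈ 0.512, again giving ≈ 59.2°.

≈ 59°S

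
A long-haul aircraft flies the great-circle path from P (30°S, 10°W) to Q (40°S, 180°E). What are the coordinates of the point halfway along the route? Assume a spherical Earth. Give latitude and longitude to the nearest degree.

The haversine formula gives a central angle δ ≈ 1.909 rad (109.4°) between the endpoints.
Interpolate at f = 1/2 with slerp weights a = sin((1−f)δ)/sin δ ≈ 0.865, b = sin(fδ)/sin δ ≈ 0.865.
p = a·p₁ + b·p₂ ≈ (0.075, -0.130, -0.989); φ = arcsin(p_z) ≈ -81.36°, λ = atan2(p_y, p_x) ≈ -60.00°.

≈ (81°S, 60°W)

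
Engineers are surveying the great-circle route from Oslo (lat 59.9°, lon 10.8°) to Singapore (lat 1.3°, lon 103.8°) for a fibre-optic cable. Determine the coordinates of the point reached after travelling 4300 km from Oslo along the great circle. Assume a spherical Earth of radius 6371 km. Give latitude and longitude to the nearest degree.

Convert each endpoint to a unit vector on the sphere (x = cos φ cos λ, y = cos φ sin λ, z = sin φ).
The central angle between the endpoints is δ = arccos(p₁·p₂) ≈ 1.577 rad (90.4°). The total great-circle distance is δ·R ≈ 1.577 × 6371 ≈ 10050 km, so the target fraction is f = 4300/10050 ≈ 0.428.
Interpolate at f ≈ 0.428 with slerp weights a = sin((1−f)δ)/sin δ ≈ 0.785, b = sin(fδ)/sin δ ≈ 0.625.
p = a·p₁ + b·p₂ ≈ (0.238, 0.680, 0.693); φ = arcsin(p_z) ≈ 43.89°, λ = atan2(p_y, p_x) ≈ 70.75°.

≈ lat 44°, lon 71°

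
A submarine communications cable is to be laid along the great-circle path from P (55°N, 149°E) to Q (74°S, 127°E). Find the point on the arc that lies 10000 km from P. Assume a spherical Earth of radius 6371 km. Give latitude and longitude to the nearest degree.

≈ (35°S, 140°E)

Write both endpoints as unit vectors p₁, p₂ with components (cos φ cos λ, cos φ sin λ, sin φ).
The central angle between the endpoints is δ = arccos(p₁·p₂) ≈ 2.266 rad (129.9°). The total great-circle distance is δ·R ≈ 2.266 × 6371 ≈ 14439 km, so the target fraction is f = 10000/14439 ≈ 0.693.
Interpolate at f ≈ 0.693 with slerp weights a = sin((1−f)δ)/sin δ ≈ 0.836, b = sin(fδ)/sin δ ≈ 1.303.
p = a·p₁ + b·p₂ ≈ (-0.627, 0.534, -0.567); φ = arcsin(p_z) ≈ -34.57°, λ = atan2(p_y, p_x) ≈ 139.60°.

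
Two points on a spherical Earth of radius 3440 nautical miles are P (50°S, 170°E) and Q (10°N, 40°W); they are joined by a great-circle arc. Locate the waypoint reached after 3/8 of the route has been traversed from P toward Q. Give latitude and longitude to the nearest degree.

Convert each endpoint to a unit vector on the sphere (x = cos φ cos λ, y = cos φ sin λ, z = sin φ).
The central angle between the endpoints is δ = arccos(p₁·p₂) ≈ 2.320 rad (132.9°).
Interpolate at f = 3/8 with slerp weights a = sin((1−f)δ)/sin δ ≈ 1.356, b = sin(fδ)/sin δ ≈ 1.044.
p = a·p₁ + b·p₂ ≈ (-0.071, -0.510, -0.857); φ = arcsin(p_z) ≈ -59.04°, λ = atan2(p_y, p_x) ≈ -97.90°.

≈ (59°S, 98°W)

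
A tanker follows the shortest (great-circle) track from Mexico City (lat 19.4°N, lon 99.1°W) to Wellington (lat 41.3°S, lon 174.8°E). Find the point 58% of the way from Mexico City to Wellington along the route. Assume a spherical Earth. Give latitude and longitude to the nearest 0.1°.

Write both endpoints as unit vectors p₁, p₂ with components (cos φ cos λ, cos φ sin λ, sin φ).
The central angle between the endpoints is δ = arccos(p₁·p₂) ≈ 1.743 rad (99.8°).
Interpolate at f = 0.58 with slerp weights a = sin((1−f)δ)/sin δ ≈ 0.678, b = sin(fδ)/sin δ ≈ 0.860.
p = a·p₁ + b·p₂ ≈ (-0.745, -0.573, -0.342); φ = arcsin(p_z) ≈ -20.01°, λ = atan2(p_y, p_x) ≈ -142.41°.

≈ lat 20.0°S, lon 142.4°W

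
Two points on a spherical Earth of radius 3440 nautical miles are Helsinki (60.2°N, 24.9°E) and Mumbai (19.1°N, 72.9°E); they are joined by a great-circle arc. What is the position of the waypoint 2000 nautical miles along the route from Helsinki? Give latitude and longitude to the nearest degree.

Write both endpoints as unit vectors p₁, p₂ with components (cos φ cos λ, cos φ sin λ, sin φ).
The central angle between the endpoints is δ = arccos(p₁·p₂) ≈ 0.930 rad (53.3°). The total great-circle distance is δ·R ≈ 0.930 × 3440 ≈ 3198 nmi, so the target fraction is f = 2000/3198 ≈ 0.625.
Interpolate at f ≈ 0.625 with slerp weights a = sin((1−f)δ)/sin δ ≈ 0.426, b = sin(fδ)/sin δ ≈ 0.685.
p = a·p₁ + b·p₂ ≈ (0.382, 0.708, 0.594); φ = arcsin(p_z) ≈ 36.42°, λ = atan2(p_y, p_x) ≈ 61.63°.

≈ 36°N, 62°E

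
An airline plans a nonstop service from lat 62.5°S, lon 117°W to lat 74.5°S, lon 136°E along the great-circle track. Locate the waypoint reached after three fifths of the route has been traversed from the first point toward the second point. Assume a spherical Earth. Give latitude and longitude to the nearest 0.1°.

The haversine formula gives a central angle δ ≈ 0.612 rad (35.0°) between the endpoints.
Interpolate at f = 3/5 with slerp weights a = sin((1−f)δ)/sin δ ≈ 0.422, b = sin(fδ)/sin δ ≈ 0.625.
p = a·p₁ + b·p₂ ≈ (-0.209, -0.058, -0.976); φ = arcsin(p_z) ≈ -77.51°, λ = atan2(p_y, p_x) ≈ -164.57°.

≈ lat 77.5°S, lon 164.6°W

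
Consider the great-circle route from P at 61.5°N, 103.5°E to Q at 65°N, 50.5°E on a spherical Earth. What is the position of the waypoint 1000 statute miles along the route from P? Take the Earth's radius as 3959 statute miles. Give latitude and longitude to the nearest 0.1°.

From cos δ = sin φ₁ sin φ₂ + cos φ₁ cos φ₂ cos Δλ, the central angle is δ ≈ 0.408 rad (23.4°). The total great-circle distance is δ·R ≈ 0.408 × 3959 ≈ 1616 mi, so the target fraction is f = 1000/1616 ≈ 0.619.
Interpolate at f ≈ 0.619 with slerp weights a = sin((1−f)δ)/sin δ ≈ 0.390, b = sin(fδ)/sin δ ≈ 0.630.
p = a·p₁ + b·p₂ ≈ (0.126, 0.386, 0.914); φ = arcsin(p_z) ≈ 66.02°, λ = atan2(p_y, p_x) ≈ 71.98°.

≈ 66.0°N, 72.0°E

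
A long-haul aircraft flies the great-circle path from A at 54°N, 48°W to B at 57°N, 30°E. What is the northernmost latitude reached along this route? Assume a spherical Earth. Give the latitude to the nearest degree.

≈ 62°N

The great circle lies in the plane with unit normal n̂ = (p₁ × p₂)/|p₁ × p₂|.
Here n̂_z ≈ +0.469; the vertex latitude is φ_max = arccos|n̂_z| ≈ 62.0°.
Check via Clairaut: cos φ_max = |cos φ₁| · sin C = cos(54.0°)·sin(53.0°) ≈ 0.469, again giving ≈ 62.0°.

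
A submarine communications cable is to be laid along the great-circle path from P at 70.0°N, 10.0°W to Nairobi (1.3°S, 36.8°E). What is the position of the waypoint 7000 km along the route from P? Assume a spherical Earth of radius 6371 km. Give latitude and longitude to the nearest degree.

≈ 13°N, 33°E

From cos δ = sin φ₁ sin φ₂ + cos φ₁ cos φ₂ cos Δλ, the central angle is δ ≈ 1.356 rad (77.7°). The total great-circle distance is δ·R ≈ 1.356 × 6371 ≈ 8642 km, so the target fraction is f = 7000/8642 ≈ 0.810.
Interpolate at f ≈ 0.810 with slerp weights a = sin((1−f)δ)/sin δ ≈ 0.261, b = sin(fδ)/sin δ ≈ 0.911.
p = a·p₁ + b·p₂ ≈ (0.818, 0.530, 0.224); φ = arcsin(p_z) ≈ 12.97°, λ = atan2(p_y, p_x) ≈ 32.97°.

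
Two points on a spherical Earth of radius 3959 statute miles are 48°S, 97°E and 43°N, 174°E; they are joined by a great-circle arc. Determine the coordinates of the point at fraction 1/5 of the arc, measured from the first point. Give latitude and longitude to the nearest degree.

The haversine formula gives a central angle δ ≈ 1.979 rad (113.4°) between the endpoints.
Interpolate at f = 1/5 with slerp weights a = sin((1−f)δ)/sin δ ≈ 1.089, b = sin(fδ)/sin δ ≈ 0.420.
p = a·p₁ + b·p₂ ≈ (-0.394, 0.756, -0.523); φ = arcsin(p_z) ≈ -31.54°, λ = atan2(p_y, p_x) ≈ 117.56°.

≈ 32°S, 118°E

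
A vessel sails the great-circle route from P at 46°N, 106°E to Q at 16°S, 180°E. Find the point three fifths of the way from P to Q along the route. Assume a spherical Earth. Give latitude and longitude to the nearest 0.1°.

≈ 11.6°N, 156.2°E

Convert each endpoint to a unit vector on the sphere (x = cos φ cos λ, y = cos φ sin λ, z = sin φ).
The central angle between the endpoints is δ = arccos(p₁·p₂) ≈ 1.585 rad (90.8°).
Interpolate at f = 3/5 with slerp weights a = sin((1−f)δ)/sin δ ≈ 0.592, b = sin(fδ)/sin δ ≈ 0.814.
p = a·p₁ + b·p₂ ≈ (-0.896, 0.396, 0.202); φ = arcsin(p_z) ≈ 11.64°, λ = atan2(p_y, p_x) ≈ 156.18°.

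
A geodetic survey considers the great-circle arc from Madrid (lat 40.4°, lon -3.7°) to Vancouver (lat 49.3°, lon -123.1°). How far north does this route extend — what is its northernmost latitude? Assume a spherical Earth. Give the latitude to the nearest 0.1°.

The great circle lies in the plane with unit normal n̂ = (p₁ × p₂)/|p₁ × p₂|.
Here n̂_z ≈ -0.447; the vertex latitude is φ_max = arccos|n̂_z| ≈ 63.5°.

≈ 63.5°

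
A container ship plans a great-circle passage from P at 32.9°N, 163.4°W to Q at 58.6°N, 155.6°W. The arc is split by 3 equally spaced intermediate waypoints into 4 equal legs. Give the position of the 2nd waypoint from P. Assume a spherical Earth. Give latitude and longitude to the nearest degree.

≈ 46°N, 160°W

Write both endpoints as unit vectors p₁, p₂ with components (cos φ cos λ, cos φ sin λ, sin φ).
The central angle between the endpoints is δ = arccos(p₁·p₂) ≈ 0.458 rad (26.2°).
Interpolate at f = 2/4 with slerp weights a = sin((1−f)δ)/sin δ ≈ 0.513, b = sin(fδ)/sin δ ≈ 0.513.
p = a·p₁ + b·p₂ ≈ (-0.657, -0.234, 0.717); φ = arcsin(p_z) ≈ 45.81°, λ = atan2(p_y, p_x) ≈ -160.41°.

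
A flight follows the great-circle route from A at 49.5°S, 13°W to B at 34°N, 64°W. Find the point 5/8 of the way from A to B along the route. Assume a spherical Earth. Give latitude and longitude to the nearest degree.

≈ 2°N, 47°W

Write both endpoints as unit vectors p₁, p₂ with components (cos φ cos λ, cos φ sin λ, sin φ).
The central angle between the endpoints is δ = arccos(p₁·p₂) ≈ 1.657 rad (95.0°).
Interpolate at f = 5/8 with slerp weights a = sin((1−f)δ)/sin δ ≈ 0.584, b = sin(fδ)/sin δ ≈ 0.863.
p = a·p₁ + b·p₂ ≈ (0.684, -0.729, 0.038); φ = arcsin(p_z) ≈ 2.20°, λ = atan2(p_y, p_x) ≈ -46.83°.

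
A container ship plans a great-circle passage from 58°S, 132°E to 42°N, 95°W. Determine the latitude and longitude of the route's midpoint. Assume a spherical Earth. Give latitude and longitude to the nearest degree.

The haversine formula gives a central angle δ ≈ 2.561 rad (146.7°) between the endpoints.
Interpolate at f = 1/2 with slerp weights a = sin((1−f)δ)/sin δ ≈ 1.746, b = sin(fδ)/sin δ ≈ 1.746.
p = a·p₁ + b·p₂ ≈ (-0.732, -0.605, -0.312); φ = arcsin(p_z) ≈ -18.21°, λ = atan2(p_y, p_x) ≈ -140.43°.

≈ 18°S, 140°W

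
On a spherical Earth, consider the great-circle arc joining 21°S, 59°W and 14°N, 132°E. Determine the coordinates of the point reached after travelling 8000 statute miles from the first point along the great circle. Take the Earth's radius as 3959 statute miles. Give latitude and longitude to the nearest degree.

≈ 17°S, 174°E

Write both endpoints as unit vectors p₁, p₂ with components (cos φ cos λ, cos φ sin λ, sin φ).
The central angle between the endpoints is δ = arccos(p₁·p₂) ≈ 2.922 rad (167.4°). The total great-circle distance is δ·R ≈ 2.922 × 3959 ≈ 11567 mi, so the target fraction is f = 8000/11567 ≈ 0.692.
Interpolate at f ≈ 0.692 with slerp weights a = sin((1−f)δ)/sin δ ≈ 3.592, b = sin(fδ)/sin δ ≈ 4.127.
p = a·p₁ + b·p₂ ≈ (-0.952, 0.101, -0.289); φ = arcsin(p_z) ≈ -16.80°, λ = atan2(p_y, p_x) ≈ 173.95°.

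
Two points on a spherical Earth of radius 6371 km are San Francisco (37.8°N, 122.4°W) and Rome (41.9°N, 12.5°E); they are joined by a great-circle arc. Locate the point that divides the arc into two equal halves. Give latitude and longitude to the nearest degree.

≈ (65°N, 59°W)

Write both endpoints as unit vectors p₁, p₂ with components (cos φ cos λ, cos φ sin λ, sin φ).
The central angle between the endpoints is δ = arccos(p₁·p₂) ≈ 1.577 rad (90.3°).
Interpolate at f = 1/2 with slerp weights a = sin((1−f)δ)/sin δ ≈ 0.709, b = sin(fδ)/sin δ ≈ 0.709.
p = a·p₁ + b·p₂ ≈ (0.215, -0.359, 0.908); φ = arcsin(p_z) ≈ 65.27°, λ = atan2(p_y, p_x) ≈ -59.07°.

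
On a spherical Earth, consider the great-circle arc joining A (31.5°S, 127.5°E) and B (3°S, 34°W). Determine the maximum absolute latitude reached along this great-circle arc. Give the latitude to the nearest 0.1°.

≈ 64.4°S

The great circle lies in the plane with unit normal n̂ = (p₁ × p₂)/|p₁ × p₂|.
Here n̂_z ≈ -0.432; the vertex latitude is φ_max = arccos|n̂_z| ≈ 64.4°.
Check via Clairaut: cos φ_max = |cos φ₁| · sin C = cos(31.5°)·sin(149.6°) ≈ 0.432, again giving ≈ 64.4°.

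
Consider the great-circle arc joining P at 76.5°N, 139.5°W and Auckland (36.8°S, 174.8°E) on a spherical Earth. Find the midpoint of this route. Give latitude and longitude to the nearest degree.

≈ 21°N, 175°W

The haversine formula gives a central angle δ ≈ 2.040 rad (116.9°) between the endpoints.
Interpolate at f = 1/2 with slerp weights a = sin((1−f)δ)/sin δ ≈ 0.955, b = sin(fδ)/sin δ ≈ 0.955.
p = a·p₁ + b·p₂ ≈ (-0.931, -0.075, 0.357); φ = arcsin(p_z) ≈ 20.89°, λ = atan2(p_y, p_x) ≈ -175.37°.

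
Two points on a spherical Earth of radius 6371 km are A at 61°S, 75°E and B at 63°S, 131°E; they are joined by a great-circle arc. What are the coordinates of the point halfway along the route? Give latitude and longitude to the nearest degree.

Write both endpoints as unit vectors p₁, p₂ with components (cos φ cos λ, cos φ sin λ, sin φ).
The central angle between the endpoints is δ = arccos(p₁·p₂) ≈ 0.446 rad (25.5°).
Interpolate at f = 1/2 with slerp weights a = sin((1−f)δ)/sin δ ≈ 0.513, b = sin(fδ)/sin δ ≈ 0.513.
p = a·p₁ + b·p₂ ≈ (-0.088, 0.416, -0.905); φ = arcsin(p_z) ≈ -64.85°, λ = atan2(p_y, p_x) ≈ 102.00°.

≈ 65°S, 102°E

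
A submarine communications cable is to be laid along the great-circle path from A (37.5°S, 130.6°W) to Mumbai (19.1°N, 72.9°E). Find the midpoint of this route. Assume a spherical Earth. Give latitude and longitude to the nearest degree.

From cos δ = sin φ₁ sin φ₂ + cos φ₁ cos φ₂ cos Δλ, the central angle is δ ≈ 2.661 rad (152.5°).
Interpolate at f = 1/2 with slerp weights a = sin((1−f)δ)/sin δ ≈ 2.101, b = sin(fδ)/sin δ ≈ 2.101.
p = a·p₁ + b·p₂ ≈ (-0.501, 0.632, -0.591); φ = arcsin(p_z) ≈ -36.26°, λ = atan2(p_y, p_x) ≈ 128.40°.

≈ (36°S, 128°E)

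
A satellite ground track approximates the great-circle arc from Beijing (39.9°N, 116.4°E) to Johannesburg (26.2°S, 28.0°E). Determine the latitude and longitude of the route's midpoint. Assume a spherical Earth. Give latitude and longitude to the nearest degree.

Write both endpoints as unit vectors p₁, p₂ with components (cos φ cos λ, cos φ sin λ, sin φ).
The central angle between the endpoints is δ = arccos(p₁·p₂) ≈ 1.838 rad (105.3°).
Interpolate at f = 1/2 with slerp weights a = sin((1−f)δ)/sin δ ≈ 0.824, b = sin(fδ)/sin δ ≈ 0.824.
p = a·p₁ + b·p₂ ≈ (0.372, 0.914, 0.165); φ = arcsin(p_z) ≈ 9.49°, λ = atan2(p_y, p_x) ≈ 67.85°.

≈ (9°N, 68°E)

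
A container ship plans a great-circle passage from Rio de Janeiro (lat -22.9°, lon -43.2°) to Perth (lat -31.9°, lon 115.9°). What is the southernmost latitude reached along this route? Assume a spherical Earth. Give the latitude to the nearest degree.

≈ -71°

The great circle lies in the plane with unit normal n̂ = (p₁ × p₂)/|p₁ × p₂|.
Here n̂_z ≈ +0.328; the vertex latitude is φ_max = arccos|n̂_z| ≈ 70.9°.
Check via Clairaut: cos φ_max = |cos φ₁| · sin C = cos(22.9°)·sin(159.2°) ≈ 0.328, again giving ≈ 70.9°.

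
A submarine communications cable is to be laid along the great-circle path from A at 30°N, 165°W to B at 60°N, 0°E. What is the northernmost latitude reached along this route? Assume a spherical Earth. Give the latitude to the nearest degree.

The great circle lies in the plane with unit normal n̂ = (p₁ × p₂)/|p₁ × p₂|.
Here n̂_z ≈ +0.112; the vertex latitude is φ_max = arccos|n̂_z| ≈ 83.6°.
Check via Clairaut: cos φ_max = |cos φ₁| · sin C = cos(30.0°)·sin(7.4°) ≈ 0.112, again giving ≈ 83.6°.

≈ 84°N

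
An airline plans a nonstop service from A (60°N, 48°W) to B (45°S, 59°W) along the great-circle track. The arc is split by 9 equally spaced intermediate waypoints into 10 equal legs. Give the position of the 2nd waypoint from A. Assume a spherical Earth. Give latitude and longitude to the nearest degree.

≈ (39°N, 52°W)

The haversine formula gives a central angle δ ≈ 1.839 rad (105.4°) between the endpoints.
Interpolate at f = 2/10 with slerp weights a = sin((1−f)δ)/sin δ ≈ 1.032, b = sin(fδ)/sin δ ≈ 0.373.
p = a·p₁ + b·p₂ ≈ (0.481, -0.610, 0.630); φ = arcsin(p_z) ≈ 39.05°, λ = atan2(p_y, p_x) ≈ -51.72°.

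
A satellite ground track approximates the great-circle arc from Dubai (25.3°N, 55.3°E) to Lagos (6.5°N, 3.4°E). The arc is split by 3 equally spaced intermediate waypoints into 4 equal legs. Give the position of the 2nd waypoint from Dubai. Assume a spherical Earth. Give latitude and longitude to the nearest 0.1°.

Write both endpoints as unit vectors p₁, p₂ with components (cos φ cos λ, cos φ sin λ, sin φ).
The central angle between the endpoints is δ = arccos(p₁·p₂) ≈ 0.924 rad (52.9°).
Interpolate at f = 2/4 with slerp weights a = sin((1−f)δ)/sin δ ≈ 0.559, b = sin(fδ)/sin δ ≈ 0.559.
p = a·p₁ + b·p₂ ≈ (0.841, 0.448, 0.302); φ = arcsin(p_z) ≈ 17.57°, λ = atan2(p_y, p_x) ≈ 28.04°.

≈ 17.6°N, 28.0°E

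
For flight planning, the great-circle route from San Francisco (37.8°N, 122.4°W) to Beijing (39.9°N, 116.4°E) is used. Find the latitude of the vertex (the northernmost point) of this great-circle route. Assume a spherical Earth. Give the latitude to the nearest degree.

The great circle lies in the plane with unit normal n̂ = (p₁ × p₂)/|p₁ × p₂|.
Here n̂_z ≈ -0.520; the vertex latitude is φ_max = arccos|n̂_z| ≈ 58.7°.
Check via Clairaut: cos φ_max = |cos φ₁| · sin C = cos(37.8°)·sin(41.2°) ≈ 0.520, again giving ≈ 58.7°.

≈ 59°N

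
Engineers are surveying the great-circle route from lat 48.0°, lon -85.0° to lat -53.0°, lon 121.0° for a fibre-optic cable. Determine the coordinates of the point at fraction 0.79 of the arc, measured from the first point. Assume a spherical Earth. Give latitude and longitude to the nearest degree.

≈ lat -44°, lon 172°

Write both endpoints as unit vectors p₁, p₂ with components (cos φ cos λ, cos φ sin λ, sin φ).
The central angle between the endpoints is δ = arccos(p₁·p₂) ≈ 2.842 rad (162.8°).
Interpolate at f = 0.79 with slerp weights a = sin((1−f)δ)/sin δ ≈ 1.904, b = sin(fδ)/sin δ ≈ 2.646.
p = a·p₁ + b·p₂ ≈ (-0.709, 0.096, -0.698); φ = arcsin(p_z) ≈ -44.30°, λ = atan2(p_y, p_x) ≈ 172.30°.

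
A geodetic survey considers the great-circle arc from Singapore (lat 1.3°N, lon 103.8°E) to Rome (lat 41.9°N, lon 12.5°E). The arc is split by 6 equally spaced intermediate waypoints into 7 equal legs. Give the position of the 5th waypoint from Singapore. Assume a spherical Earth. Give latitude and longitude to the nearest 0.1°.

≈ lat 37.7°N, lon 45.8°E

From cos δ = sin φ₁ sin φ₂ + cos φ₁ cos φ₂ cos Δλ, the central angle is δ ≈ 1.573 rad (90.1°).
Interpolate at f = 5/7 with slerp weights a = sin((1−f)δ)/sin δ ≈ 0.434, b = sin(fδ)/sin δ ≈ 0.902.
p = a·p₁ + b·p₂ ≈ (0.552, 0.567, 0.612); φ = arcsin(p_z) ≈ 37.73°, λ = atan2(p_y, p_x) ≈ 45.79°.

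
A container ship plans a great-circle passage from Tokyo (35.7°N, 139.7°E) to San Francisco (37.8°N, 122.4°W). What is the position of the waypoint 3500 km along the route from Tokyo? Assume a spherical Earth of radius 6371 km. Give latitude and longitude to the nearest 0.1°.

Convert each endpoint to a unit vector on the sphere (x = cos φ cos λ, y = cos φ sin λ, z = sin φ).
The central angle between the endpoints is δ = arccos(p₁·p₂) ≈ 1.298 rad (74.4°). The total great-circle distance is δ·R ≈ 1.298 × 6371 ≈ 8269 km, so the target fraction is f = 3500/8269 ≈ 0.423.
Interpolate at f ≈ 0.423 with slerp weights a = sin((1−f)δ)/sin δ ≈ 0.707, b = sin(fδ)/sin δ ≈ 0.542.
p = a·p₁ + b·p₂ ≈ (-0.667, 0.009, 0.745); φ = arcsin(p_z) ≈ 48.14°, λ = atan2(p_y, p_x) ≈ 179.19°.

≈ 48.1°N, 179.2°E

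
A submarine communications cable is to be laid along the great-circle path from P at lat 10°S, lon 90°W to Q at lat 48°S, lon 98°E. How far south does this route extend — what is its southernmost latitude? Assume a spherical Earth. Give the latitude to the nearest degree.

≈ 84°S

The great circle lies in the plane with unit normal n̂ = (p₁ × p₂)/|p₁ × p₂|.
Here n̂_z ≈ -0.108; the vertex latitude is φ_max = arccos|n̂_z| ≈ 83.8°.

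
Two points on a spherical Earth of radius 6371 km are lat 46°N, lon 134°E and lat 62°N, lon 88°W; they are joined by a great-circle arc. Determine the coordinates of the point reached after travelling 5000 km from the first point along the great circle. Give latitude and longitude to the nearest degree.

≈ lat 76°N, lon 139°W

The haversine formula gives a central angle δ ≈ 1.167 rad (66.9°) between the endpoints. The total great-circle distance is δ·R ≈ 1.167 × 6371 ≈ 7436 km, so the target fraction is f = 5000/7436 ≈ 0.672.
Interpolate at f ≈ 0.672 with slerp weights a = sin((1−f)δ)/sin δ ≈ 0.406, b = sin(fδ)/sin δ ≈ 0.768.
p = a·p₁ + b·p₂ ≈ (-0.183, -0.158, 0.970); φ = arcsin(p_z) ≈ 76.01°, λ = atan2(p_y, p_x) ≈ -139.25°.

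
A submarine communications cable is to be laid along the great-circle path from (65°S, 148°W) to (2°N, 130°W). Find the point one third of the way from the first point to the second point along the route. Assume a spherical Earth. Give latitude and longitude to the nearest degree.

The haversine formula gives a central angle δ ≈ 1.192 rad (68.3°) between the endpoints.
Interpolate at f = 1/3 with slerp weights a = sin((1−f)δ)/sin δ ≈ 0.768, b = sin(fδ)/sin δ ≈ 0.416.
p = a·p₁ + b·p₂ ≈ (-0.543, -0.491, -0.682); φ = arcsin(p_z) ≈ -42.96°, λ = atan2(p_y, p_x) ≈ -137.88°.

≈ (43°S, 138°W)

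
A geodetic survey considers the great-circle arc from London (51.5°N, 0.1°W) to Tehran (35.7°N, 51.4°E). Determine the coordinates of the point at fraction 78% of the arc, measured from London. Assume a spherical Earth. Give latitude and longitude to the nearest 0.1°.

≈ 41.0°N, 42.6°E

Convert each endpoint to a unit vector on the sphere (x = cos φ cos λ, y = cos φ sin λ, z = sin φ).
The central angle between the endpoints is δ = arccos(p₁·p₂) ≈ 0.690 rad (39.5°).
Interpolate at f = 0.78 with slerp weights a = sin((1−f)δ)/sin δ ≈ 0.238, b = sin(fδ)/sin δ ≈ 0.805.
p = a·p₁ + b·p₂ ≈ (0.556, 0.511, 0.656); φ = arcsin(p_z) ≈ 40.98°, λ = atan2(p_y, p_x) ≈ 42.58°.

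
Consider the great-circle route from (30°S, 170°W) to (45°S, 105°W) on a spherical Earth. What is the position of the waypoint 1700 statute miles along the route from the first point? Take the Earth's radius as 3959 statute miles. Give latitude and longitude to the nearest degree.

≈ (42°S, 143°W)

Write both endpoints as unit vectors p₁, p₂ with components (cos φ cos λ, cos φ sin λ, sin φ).
The central angle between the endpoints is δ = arccos(p₁·p₂) ≈ 0.912 rad (52.2°). The total great-circle distance is δ·R ≈ 0.912 × 3959 ≈ 3610 mi, so the target fraction is f = 1700/3610 ≈ 0.471.
Interpolate at f ≈ 0.471 with slerp weights a = sin((1−f)δ)/sin δ ≈ 0.587, b = sin(fδ)/sin δ ≈ 0.527.
p = a·p₁ + b·p₂ ≈ (-0.597, -0.448, -0.666); φ = arcsin(p_z) ≈ -41.74°, λ = atan2(p_y, p_x) ≈ -143.11°.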